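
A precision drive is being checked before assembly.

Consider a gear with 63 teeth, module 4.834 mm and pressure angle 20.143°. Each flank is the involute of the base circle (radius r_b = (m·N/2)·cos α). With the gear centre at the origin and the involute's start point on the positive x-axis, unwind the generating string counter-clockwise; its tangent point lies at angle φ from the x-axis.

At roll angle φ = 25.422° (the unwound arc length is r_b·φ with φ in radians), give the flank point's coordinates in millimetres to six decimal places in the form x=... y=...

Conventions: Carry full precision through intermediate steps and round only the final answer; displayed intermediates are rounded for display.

x=156.344321 y=4.081059

single-mesh involute tooth geometry (63T wheel at module 4.834)
pitch radius r_p = m·N/2 = 4.834·63/2 = 152.271000
base radius r_b = r_p·cos α = 152.271000·cos 20.143° = 142.957508
roll angle φ = 25.422° = 0.44369760 rad
x = r_b·(cos φ + φ·sin φ) = 156.344321
y = r_b·(sin φ − φ·cos φ) = 4.081059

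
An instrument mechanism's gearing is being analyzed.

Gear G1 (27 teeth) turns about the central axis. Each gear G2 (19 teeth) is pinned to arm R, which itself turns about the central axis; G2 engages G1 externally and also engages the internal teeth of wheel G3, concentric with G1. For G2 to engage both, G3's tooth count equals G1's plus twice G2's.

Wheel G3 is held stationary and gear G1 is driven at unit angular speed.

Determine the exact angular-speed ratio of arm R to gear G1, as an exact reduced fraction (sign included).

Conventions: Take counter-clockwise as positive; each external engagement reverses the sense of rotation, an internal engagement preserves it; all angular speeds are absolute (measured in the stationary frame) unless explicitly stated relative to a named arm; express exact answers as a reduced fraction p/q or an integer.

27/92

topology: planetary set — G1 27T / G2 19T / G3 65T, arm = carrier (Willis)
ring teeth: 27 + 2·19 = 65
27(ω_sun−ω_arm) = −65(ω_ring−ω_arm),  ω_ring = 0, ω_sun = 1
27(1−ω_arm) = −65(0−ω_arm)  ⇒  92·ω_arm = 27  ⇒  ω_arm = 27/92
ω_out/ω_in = 27/92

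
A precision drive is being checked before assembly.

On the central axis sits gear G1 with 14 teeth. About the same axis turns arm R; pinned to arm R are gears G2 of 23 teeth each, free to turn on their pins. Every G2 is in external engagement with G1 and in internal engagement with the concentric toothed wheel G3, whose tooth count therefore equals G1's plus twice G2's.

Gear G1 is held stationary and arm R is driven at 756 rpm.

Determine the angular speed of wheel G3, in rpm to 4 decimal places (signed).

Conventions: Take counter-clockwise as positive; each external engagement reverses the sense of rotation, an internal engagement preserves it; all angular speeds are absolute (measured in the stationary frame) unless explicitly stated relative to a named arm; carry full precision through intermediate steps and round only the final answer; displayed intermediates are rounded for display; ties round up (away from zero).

planetary set (14T centre, 23T on arm, 60T internal) — Willis relation
normalise by the input: solve with ω_arm = 1, then scale by 756 rpm
ring teeth: 14 + 2·23 = 60
14(ω_sun−ω_arm) = −60(ω_ring−ω_arm),  ω_sun = 0, ω_arm = 1
ω_ring = 1 − (14/60)(0−1) = 37/30
scale: ω_ring = 37/30 × 756 rpm = +932.4000 rpm

+932.4000 rpm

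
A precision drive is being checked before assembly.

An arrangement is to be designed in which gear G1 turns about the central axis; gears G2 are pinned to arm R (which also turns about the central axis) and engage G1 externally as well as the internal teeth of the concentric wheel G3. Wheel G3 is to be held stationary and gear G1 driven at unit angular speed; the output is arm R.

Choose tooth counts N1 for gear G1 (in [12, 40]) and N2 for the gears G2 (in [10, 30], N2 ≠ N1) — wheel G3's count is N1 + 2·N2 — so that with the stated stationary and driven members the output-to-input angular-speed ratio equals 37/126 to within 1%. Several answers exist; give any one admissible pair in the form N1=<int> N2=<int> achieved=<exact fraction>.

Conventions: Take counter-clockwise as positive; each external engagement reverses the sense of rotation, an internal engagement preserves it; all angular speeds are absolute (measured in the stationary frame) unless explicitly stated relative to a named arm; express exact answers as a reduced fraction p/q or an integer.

planetary set to be sized for 37/126 (Willis relation)
Willis with ω_ring = 0: ω_arm/ω_sun = N1/(N1+N3); set equal to 37/126  ⇒  N3/N1 = 1/(37/126) − 1 = 89/37
N3 = N1 + 2·N2  ⇒  N2/N1 = (N3/N1 − 1)/2 = (89/37 − 1)/2 = 26/37
smallest multiple with N1 ≥ 12 and N2 ≥ 10: k = 1  ⇒  N1 = 1·37 = 37, N2 = 1·26 = 26 (N1 ≤ 40, N2 ≤ 30, N2 ≠ N1 ✓), N3 = 37 + 2·26 = 89
check: N1/(N1+N3) with N1 = 37, N3 = 89 gives 37/126; |achieved − target| = 0 ≤ 37/12600 ✓

N1=37 N2=26 achieved=37/126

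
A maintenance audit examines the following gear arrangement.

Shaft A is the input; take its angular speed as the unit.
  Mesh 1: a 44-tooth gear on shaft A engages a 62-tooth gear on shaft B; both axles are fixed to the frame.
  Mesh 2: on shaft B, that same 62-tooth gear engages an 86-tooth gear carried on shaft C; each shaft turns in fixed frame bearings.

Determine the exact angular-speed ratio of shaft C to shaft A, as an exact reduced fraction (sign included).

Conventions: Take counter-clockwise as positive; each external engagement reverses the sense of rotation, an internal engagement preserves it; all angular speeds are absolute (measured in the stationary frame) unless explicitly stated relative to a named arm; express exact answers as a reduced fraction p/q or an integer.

class = fixed-axis compound train [2 meshes; 2 ratios multiply, 2 sense flips]
mesh 1 [44T→62T]: running ratio 22/31, sense −
mesh 2 [62T→86T]: running ratio 22/43, sense +
ω_out/ω_in = 22/43

22/43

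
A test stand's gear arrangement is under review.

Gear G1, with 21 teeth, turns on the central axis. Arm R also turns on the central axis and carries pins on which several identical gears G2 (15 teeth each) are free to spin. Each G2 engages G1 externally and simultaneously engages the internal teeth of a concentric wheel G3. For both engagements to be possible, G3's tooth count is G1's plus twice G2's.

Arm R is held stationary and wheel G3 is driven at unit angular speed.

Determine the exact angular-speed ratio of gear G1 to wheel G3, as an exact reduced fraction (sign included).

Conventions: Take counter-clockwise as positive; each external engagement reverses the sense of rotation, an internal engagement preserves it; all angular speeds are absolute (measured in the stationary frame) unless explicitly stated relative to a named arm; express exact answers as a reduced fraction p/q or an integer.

planetary set (21T centre, 15T on arm, 51T internal) — Willis relation
ring teeth: 21 + 2·15 = 51
21(ω_sun−ω_arm) = −51(ω_ring−ω_arm),  ω_arm = 0, ω_ring = 1
ω_sun = 0 − (51/21)(1−0) = -17/7
ω_out/ω_in = -17/7

-17/7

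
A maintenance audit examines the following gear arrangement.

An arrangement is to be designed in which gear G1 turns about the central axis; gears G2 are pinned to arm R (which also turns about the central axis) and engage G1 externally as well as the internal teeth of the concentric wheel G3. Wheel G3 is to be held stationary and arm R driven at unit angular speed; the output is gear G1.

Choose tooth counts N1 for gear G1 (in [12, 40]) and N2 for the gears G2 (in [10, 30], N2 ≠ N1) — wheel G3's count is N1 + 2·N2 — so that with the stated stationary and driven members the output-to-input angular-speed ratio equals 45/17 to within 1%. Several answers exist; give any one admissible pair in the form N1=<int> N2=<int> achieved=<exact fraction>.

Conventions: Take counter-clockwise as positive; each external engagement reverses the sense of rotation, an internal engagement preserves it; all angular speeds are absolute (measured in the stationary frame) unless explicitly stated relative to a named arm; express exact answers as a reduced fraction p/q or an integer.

topology: planetary set — design target 45/17, arm = carrier (Willis)
Willis with ω_ring = 0: ω_sun/ω_arm = (N1+N3)/N1; set equal to 45/17  ⇒  N3/N1 = 45/17 − 1 = 28/17
N3 = N1 + 2·N2  ⇒  N2/N1 = (N3/N1 − 1)/2 = (28/17 − 1)/2 = 11/34
smallest multiple with N1 ≥ 12 and N2 ≥ 10: k = 1  ⇒  N1 = 1·34 = 34, N2 = 1·11 = 11 (N1 ≤ 40, N2 ≤ 30, N2 ≠ N1 ✓), N3 = 34 + 2·11 = 56
check: (N1+N3)/N1 with N1 = 34, N3 = 56 gives 45/17; |achieved − target| = 0 ≤ 9/340 ✓

N1=34 N2=11 achieved=45/17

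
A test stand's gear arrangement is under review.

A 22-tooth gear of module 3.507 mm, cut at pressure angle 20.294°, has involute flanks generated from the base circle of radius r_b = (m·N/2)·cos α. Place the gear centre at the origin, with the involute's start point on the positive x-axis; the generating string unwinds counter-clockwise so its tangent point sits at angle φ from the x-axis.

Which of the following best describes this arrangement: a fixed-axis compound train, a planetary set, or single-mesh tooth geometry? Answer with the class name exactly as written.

single-mesh tooth geometry

single-mesh involute tooth geometry (22T wheel at module 3.507)
classification: single-mesh tooth geometry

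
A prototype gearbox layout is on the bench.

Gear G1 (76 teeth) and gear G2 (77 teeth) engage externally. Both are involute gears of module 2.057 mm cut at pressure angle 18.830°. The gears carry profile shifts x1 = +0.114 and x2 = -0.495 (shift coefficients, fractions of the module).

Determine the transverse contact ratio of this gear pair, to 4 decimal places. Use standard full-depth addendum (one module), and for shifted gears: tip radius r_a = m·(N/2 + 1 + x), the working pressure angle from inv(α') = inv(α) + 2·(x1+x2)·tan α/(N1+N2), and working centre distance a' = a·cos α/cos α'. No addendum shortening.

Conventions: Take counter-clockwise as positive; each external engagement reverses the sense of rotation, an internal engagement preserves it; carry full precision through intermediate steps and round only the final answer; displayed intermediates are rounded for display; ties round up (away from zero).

topology: single-mesh involute geometry — m = 2.057, 76T/77T pair
base radii: r_b1 = 73.982586, r_b2 = 74.956041
tip radii: r_a1 = 80.457498, r_a2 = 80.233285
inv(α') = inv(18.830°) + 2·(+0.114-0.495)·tan α/(76+77) = 0.01066828  ⇒  α' = 17.94984°
a' = a·cos α / cos α' = 157.3605·cos 18.830°/cos 17.94984° = 156.558866
action lengths: √(r_a1²−r_b1²) = 31.622554, √(r_a2²−r_b2²) = 28.617685
base pitch p_b = π·m·cos α = 6.116399
CR = (31.622554 + 28.617685 − 156.558866·sin 17.94984°)/6.116399 = 1.960510
contact ratio ≈ 1.9605

1.9605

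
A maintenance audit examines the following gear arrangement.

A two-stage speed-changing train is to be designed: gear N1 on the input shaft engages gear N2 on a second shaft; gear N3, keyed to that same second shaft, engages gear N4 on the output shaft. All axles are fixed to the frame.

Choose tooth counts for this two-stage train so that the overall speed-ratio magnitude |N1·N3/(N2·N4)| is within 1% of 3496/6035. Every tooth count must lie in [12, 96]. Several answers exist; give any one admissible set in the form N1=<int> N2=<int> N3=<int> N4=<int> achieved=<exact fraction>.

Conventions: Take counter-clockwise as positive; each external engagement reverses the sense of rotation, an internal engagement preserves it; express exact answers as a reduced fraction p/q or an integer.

N1=38 N2=71 N3=92 N4=85 achieved=3496/6035

class = fixed-axis compound train [2-stage, 3496/6035 wanted]
target = 3496/6035 in lowest terms: an exact hit needs N1·N3 = k·3496 and N2·N4 = k·6035 for one integer k, every count in [12, 96]; additionally prefer no 1:1 stage (N1 ≠ N2, N3 ≠ N4)
k = 1: N1·N3 = 3496 = 38·92, N2·N4 = 6035 = 71·85
achieved = 38·92/(71·85) = 3496/6035; |achieved − target| = 0 ≤ 874/150875 ✓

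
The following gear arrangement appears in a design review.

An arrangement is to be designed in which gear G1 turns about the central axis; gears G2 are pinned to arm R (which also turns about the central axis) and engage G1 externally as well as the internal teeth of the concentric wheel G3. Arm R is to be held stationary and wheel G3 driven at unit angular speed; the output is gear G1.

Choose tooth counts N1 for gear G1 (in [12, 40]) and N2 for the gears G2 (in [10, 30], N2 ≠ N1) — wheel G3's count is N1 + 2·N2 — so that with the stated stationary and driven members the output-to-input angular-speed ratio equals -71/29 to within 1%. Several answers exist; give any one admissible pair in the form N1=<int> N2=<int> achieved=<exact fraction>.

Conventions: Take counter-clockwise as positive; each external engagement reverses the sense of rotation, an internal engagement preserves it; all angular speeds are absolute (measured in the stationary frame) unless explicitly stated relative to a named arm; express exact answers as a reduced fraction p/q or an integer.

class = planetary set [ratio -71/29 wanted; Willis about the carrier]
Willis with ω_arm = 0: ω_sun/ω_ring = −N3/N1; set equal to -71/29  ⇒  N3/N1 = −(-71/29) = 71/29
N3 = N1 + 2·N2  ⇒  N2/N1 = (N3/N1 − 1)/2 = (71/29 − 1)/2 = 21/29
smallest multiple with N1 ≥ 12 and N2 ≥ 10: k = 1  ⇒  N1 = 1·29 = 29, N2 = 1·21 = 21 (N1 ≤ 40, N2 ≤ 30, N2 ≠ N1 ✓), N3 = 29 + 2·21 = 71
check: −N3/N1 with N1 = 29, N3 = 71 gives -71/29; |achieved − target| = 0 ≤ 71/2900 ✓

N1=29 N2=21 achieved=-71/29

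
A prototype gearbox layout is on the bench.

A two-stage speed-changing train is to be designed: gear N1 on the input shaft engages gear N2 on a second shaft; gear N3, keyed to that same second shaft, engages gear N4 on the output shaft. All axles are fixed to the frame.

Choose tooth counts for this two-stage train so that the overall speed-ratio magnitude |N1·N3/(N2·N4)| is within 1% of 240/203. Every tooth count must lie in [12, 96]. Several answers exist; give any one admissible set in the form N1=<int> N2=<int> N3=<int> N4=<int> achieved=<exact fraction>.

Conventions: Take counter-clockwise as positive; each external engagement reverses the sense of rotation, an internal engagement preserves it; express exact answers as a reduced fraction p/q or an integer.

N1=12 N2=14 N3=40 N4=29 achieved=240/203

class = fixed-axis compound train [2-stage, 240/203 wanted]
target = 240/203 in lowest terms: an exact hit needs N1·N3 = k·240 and N2·N4 = k·203 for one integer k, every count in [12, 96]; additionally prefer no 1:1 stage (N1 ≠ N2, N3 ≠ N4)
k = 1: no 1:1-free in-range split of k·240 and k·203 into factor pairs; take k = 2
k = 2: N1·N3 = 480 = 12·40, N2·N4 = 406 = 14·29
achieved = 12·40/(14·29) = 240/203; |achieved − target| = 0 ≤ 12/1015 ✓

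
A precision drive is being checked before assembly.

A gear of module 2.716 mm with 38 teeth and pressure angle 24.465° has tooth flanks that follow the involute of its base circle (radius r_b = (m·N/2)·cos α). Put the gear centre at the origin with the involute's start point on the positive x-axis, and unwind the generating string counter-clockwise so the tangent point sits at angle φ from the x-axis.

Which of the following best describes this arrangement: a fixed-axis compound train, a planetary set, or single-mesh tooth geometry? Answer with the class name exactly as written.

single-mesh tooth geometry

topology: single-mesh involute geometry — m = 2.716, N = 38
classification: single-mesh tooth geometry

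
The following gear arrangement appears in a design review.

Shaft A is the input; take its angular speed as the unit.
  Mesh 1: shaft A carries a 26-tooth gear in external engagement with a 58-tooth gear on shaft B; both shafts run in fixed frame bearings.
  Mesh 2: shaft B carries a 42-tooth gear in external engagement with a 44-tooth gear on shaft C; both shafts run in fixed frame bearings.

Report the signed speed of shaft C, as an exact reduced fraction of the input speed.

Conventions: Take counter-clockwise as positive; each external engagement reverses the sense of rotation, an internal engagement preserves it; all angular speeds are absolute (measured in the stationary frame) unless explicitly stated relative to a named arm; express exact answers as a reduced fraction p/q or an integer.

273/638

2-mesh fixed-axis compound train (all bearings frame-fixed)
mesh 1 [26T→58T]: |ω|/ω_in = 1×26/58 = 13/29, sense flips to −
mesh 2 [42T→44T]: |ω|/ω_in = (13/29)×42/44 = 273/638, sense flips to +
signed output speed (× input speed) = 273/638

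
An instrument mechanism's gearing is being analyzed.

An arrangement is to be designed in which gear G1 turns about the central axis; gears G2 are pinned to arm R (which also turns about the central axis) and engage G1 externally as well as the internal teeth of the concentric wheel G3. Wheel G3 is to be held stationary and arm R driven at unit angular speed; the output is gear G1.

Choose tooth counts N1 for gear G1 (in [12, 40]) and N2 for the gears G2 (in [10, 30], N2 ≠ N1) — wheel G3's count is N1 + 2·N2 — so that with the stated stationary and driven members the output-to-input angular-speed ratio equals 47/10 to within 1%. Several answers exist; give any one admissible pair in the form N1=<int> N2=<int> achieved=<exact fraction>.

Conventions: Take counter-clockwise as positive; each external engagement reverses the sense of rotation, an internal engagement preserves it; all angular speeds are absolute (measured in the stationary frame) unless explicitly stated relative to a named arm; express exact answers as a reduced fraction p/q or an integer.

N1=20 N2=27 achieved=47/10

class = planetary set [ratio 47/10 wanted; Willis about the carrier]
Willis with ω_ring = 0: ω_sun/ω_arm = (N1+N3)/N1; set equal to 47/10  ⇒  N3/N1 = 47/10 − 1 = 37/10
N3 = N1 + 2·N2  ⇒  N2/N1 = (N3/N1 − 1)/2 = (37/10 − 1)/2 = 27/20
smallest multiple with N1 ≥ 12 and N2 ≥ 10: k = 1  ⇒  N1 = 1·20 = 20, N2 = 1·27 = 27 (N1 ≤ 40, N2 ≤ 30, N2 ≠ N1 ✓), N3 = 20 + 2·27 = 74
check: (N1+N3)/N1 with N1 = 20, N3 = 74 gives 47/10; |achieved − target| = 0 ≤ 47/1000 ✓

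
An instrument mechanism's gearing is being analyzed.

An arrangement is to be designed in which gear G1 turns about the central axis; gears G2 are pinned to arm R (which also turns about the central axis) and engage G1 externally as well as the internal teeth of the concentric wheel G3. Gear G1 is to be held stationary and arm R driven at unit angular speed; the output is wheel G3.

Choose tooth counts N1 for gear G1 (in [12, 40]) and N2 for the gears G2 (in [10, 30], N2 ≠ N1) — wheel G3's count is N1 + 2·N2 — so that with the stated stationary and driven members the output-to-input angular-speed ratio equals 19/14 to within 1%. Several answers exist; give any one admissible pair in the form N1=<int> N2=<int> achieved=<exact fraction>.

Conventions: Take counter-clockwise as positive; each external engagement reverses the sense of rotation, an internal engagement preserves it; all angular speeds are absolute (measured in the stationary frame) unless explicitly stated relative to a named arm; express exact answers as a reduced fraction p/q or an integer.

N1=20 N2=18 achieved=19/14

planetary set to be sized for 19/14 (Willis relation)
Willis with ω_sun = 0: ω_ring/ω_arm = (N1+N3)/N3; set equal to 19/14  ⇒  N3/N1 = 1/(19/14 − 1) = 14/5
N3 = N1 + 2·N2  ⇒  N2/N1 = (N3/N1 − 1)/2 = (14/5 − 1)/2 = 9/10
smallest multiple with N1 ≥ 12 and N2 ≥ 10: k = 2  ⇒  N1 = 2·10 = 20, N2 = 2·9 = 18 (N1 ≤ 40, N2 ≤ 30, N2 ≠ N1 ✓), N3 = 20 + 2·18 = 56
check: (N1+N3)/N3 with N1 = 20, N3 = 56 gives 19/14; |achieved − target| = 0 ≤ 19/1400 ✓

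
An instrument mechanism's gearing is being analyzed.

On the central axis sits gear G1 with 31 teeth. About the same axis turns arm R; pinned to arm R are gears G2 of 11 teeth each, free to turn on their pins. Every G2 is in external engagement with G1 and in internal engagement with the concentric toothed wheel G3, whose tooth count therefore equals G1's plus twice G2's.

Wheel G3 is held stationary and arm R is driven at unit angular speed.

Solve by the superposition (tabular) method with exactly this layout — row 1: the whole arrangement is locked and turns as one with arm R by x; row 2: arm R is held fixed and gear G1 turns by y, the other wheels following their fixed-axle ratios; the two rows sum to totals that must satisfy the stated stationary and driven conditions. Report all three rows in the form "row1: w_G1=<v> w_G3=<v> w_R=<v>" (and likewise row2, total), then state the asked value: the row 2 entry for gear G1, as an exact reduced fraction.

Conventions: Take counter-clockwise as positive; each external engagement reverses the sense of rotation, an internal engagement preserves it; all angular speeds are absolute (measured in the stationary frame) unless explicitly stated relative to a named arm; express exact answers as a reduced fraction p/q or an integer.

class = planetary set [G3 = 31+2·11 = 53; Willis about the carrier]
row 1 (train locked, turned with arm): all members turn x
row 2: sun turns y, ring = −(31/53)·y, arm 0
boundary: total ω_ring = x − (31/53)·y = 0 and total ω_arm = x = 1  ⇒  y = 53/31, x = 1
row 2 ring = −(31/53)·53/31 = -1
totals (row 1 + row 2): sun 1 + 53/31 = 84/31, ring 1 + (-1) = 0, arm 1 + 0 = 1
asked cell (row2, sun) = 53/31

row1: w_G1=1 w_G3=1 w_R=1
row2: w_G1=53/31 w_G3=-1 w_R=0
total: w_G1=84/31 w_G3=0 w_R=1
asked value: 53/31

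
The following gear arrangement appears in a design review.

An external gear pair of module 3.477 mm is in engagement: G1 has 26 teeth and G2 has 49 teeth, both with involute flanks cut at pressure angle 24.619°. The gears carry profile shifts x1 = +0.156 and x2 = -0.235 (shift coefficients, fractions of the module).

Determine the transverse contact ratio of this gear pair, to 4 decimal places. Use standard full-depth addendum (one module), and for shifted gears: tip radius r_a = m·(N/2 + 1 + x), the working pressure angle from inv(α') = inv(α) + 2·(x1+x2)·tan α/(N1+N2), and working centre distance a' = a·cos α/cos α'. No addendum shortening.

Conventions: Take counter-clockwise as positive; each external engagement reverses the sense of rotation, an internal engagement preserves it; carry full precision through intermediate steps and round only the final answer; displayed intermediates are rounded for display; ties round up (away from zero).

topology: single-mesh involute geometry — m = 3.477, 26T/49T pair
base radii: r_b1 = 41.092139, r_b2 = 77.442878
tip radii: r_a1 = 49.220412, r_a2 = 87.846405
inv(α') = inv(24.619°) + 2·(+0.156-0.235)·tan α/(26+49) = 0.02758897  ⇒  α' = 24.35233°
a' = a·cos α / cos α' = 130.3875·cos 24.619°/cos 24.35233° = 130.111417
action lengths: √(r_a1²−r_b1²) = 27.094004, √(r_a2²−r_b2²) = 41.467958
base pitch p_b = π·m·cos α = 9.930366
CR = (27.094004 + 41.467958 − 130.111417·sin 24.35233°)/9.930366 = 1.501551
contact ratio ≈ 1.5016

1.5016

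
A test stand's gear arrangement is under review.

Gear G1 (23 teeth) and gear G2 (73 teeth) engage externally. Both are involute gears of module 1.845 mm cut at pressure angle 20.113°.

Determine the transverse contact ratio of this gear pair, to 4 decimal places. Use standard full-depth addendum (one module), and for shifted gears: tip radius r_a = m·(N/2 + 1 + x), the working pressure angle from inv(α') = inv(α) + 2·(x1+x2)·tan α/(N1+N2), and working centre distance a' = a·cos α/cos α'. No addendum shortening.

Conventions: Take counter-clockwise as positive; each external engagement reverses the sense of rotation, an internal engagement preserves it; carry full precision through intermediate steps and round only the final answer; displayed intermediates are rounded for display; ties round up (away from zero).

1.6971

recognized (one external pair, fixed centres): single-mesh tooth geometry, m = 1.845, N1 = 23, N2 = 73
base radii: r_b1 = 19.923577, r_b2 = 63.235702
tip radii: r_a1 = 23.062500, r_a2 = 69.187500
no profile shift: α' = α, a' = a
action lengths: √(r_a1²−r_b1²) = 11.615936, √(r_a2²−r_b2²) = 28.074119
base pitch p_b = π·m·cos α = 5.442762
CR = (11.615936 + 28.074119 − 88.560000·sin 20.11300°)/5.442762 = 1.697058
contact ratio ≈ 1.6971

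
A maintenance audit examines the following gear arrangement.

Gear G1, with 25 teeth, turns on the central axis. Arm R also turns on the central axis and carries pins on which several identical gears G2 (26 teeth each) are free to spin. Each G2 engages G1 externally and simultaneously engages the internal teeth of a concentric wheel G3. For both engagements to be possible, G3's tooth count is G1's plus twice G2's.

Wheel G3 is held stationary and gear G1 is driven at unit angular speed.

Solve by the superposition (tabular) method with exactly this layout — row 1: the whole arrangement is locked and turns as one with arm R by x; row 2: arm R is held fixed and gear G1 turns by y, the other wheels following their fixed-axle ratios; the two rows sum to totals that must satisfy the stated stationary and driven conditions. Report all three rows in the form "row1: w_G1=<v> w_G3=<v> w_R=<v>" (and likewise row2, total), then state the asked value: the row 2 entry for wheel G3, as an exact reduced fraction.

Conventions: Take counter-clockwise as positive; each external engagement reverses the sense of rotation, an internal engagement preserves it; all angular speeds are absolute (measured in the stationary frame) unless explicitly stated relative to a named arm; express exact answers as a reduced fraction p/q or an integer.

row1: w_G1=25/102 w_G3=25/102 w_R=25/102
row2: w_G1=77/102 w_G3=-25/102 w_R=0
total: w_G1=1 w_G3=0 w_R=25/102
asked value: -25/102

class = planetary set [G3 = 25+2·26 = 77; Willis about the carrier]
row 1: whole set turns with the arm by x
row 2: sun turns y, ring = −(25/77)·y, arm 0
boundary: total ω_ring = x − (25/77)·y = 0 and total ω_sun = x + y = 1  ⇒  y = 77/102, x = 25/102
row 2 ring = −(25/77)·77/102 = -25/102
totals (row 1 + row 2): sun 25/102 + 77/102 = 1, ring 25/102 + (-25/102) = 0, arm 25/102 + 0 = 25/102
asked cell (row2, ring) = -25/102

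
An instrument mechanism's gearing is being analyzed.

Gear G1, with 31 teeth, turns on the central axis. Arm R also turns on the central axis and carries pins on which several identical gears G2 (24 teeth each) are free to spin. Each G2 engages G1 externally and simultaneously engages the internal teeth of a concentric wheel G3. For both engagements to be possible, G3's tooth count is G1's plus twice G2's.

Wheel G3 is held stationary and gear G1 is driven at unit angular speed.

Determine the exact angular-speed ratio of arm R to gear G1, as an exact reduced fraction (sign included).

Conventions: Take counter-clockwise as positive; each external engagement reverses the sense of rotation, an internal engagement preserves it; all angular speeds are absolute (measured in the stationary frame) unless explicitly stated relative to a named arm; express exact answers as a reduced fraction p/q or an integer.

planetary set (31T centre, 24T on arm, 79T internal) — Willis relation
ring teeth: 31 + 2·24 = 79
31(ω_sun−ω_arm) = −79(ω_ring−ω_arm),  ω_ring = 0, ω_sun = 1
31(1−ω_arm) = −79(0−ω_arm)  ⇒  110·ω_arm = 31  ⇒  ω_arm = 31/110
ω_out/ω_in = 31/110

31/110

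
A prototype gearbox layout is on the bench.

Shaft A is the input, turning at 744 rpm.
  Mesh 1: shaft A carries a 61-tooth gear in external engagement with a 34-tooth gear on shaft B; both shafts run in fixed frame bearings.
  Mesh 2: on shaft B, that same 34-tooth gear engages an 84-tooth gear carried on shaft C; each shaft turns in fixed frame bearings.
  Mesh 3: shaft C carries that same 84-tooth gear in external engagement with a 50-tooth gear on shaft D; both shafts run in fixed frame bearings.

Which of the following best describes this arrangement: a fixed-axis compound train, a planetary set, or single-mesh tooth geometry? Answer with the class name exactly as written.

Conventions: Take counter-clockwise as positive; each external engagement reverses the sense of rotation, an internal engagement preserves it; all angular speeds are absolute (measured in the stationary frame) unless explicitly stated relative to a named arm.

class = fixed-axis compound train [3 meshes; 3 ratios multiply, 3 sense flips]
classification: fixed-axis compound train

fixed-axis compound train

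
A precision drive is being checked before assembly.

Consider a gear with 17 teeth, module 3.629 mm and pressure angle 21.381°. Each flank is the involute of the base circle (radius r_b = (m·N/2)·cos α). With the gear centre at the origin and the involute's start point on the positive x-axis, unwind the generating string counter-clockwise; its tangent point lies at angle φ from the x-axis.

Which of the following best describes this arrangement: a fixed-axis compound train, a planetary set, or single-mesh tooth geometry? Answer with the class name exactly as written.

single-mesh involute tooth geometry (17T wheel at module 3.629)
classification: single-mesh tooth geometry

single-mesh tooth geometry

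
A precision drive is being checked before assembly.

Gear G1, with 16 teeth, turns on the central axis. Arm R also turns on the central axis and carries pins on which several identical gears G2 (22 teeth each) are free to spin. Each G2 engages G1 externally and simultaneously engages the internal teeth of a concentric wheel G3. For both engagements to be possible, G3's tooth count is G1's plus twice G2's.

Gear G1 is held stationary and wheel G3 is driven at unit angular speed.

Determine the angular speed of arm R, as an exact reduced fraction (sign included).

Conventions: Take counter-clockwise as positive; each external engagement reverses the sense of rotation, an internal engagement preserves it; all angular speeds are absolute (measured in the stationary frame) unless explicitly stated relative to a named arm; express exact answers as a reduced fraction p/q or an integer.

15/19

topology: planetary set — G1 16T / G2 22T / G3 60T, arm = carrier (Willis)
ring teeth: 16 + 2·22 = 60
16(ω_sun−ω_arm) = −60(ω_ring−ω_arm),  ω_sun = 0, ω_ring = 1
16(0−ω_arm) = −60(1−ω_arm)  ⇒  76·ω_arm = 60  ⇒  ω_arm = 15/19
exact speed ratio = 15/19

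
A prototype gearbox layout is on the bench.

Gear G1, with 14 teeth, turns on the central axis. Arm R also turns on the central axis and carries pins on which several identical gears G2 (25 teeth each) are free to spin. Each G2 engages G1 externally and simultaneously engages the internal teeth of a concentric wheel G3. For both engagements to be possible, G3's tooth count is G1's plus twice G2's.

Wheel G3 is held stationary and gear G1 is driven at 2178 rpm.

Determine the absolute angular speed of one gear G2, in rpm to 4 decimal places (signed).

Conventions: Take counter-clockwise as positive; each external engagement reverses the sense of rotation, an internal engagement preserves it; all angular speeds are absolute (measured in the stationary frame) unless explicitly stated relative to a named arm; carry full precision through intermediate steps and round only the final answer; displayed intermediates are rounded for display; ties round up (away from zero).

class = planetary set [G3 = 14+2·25 = 64; Willis about the carrier]
normalise by the input: solve with ω_sun = 1, then scale by 2178 rpm
ring teeth: 14 + 2·25 = 64
14(ω_sun−ω_arm) = −64(ω_ring−ω_arm),  ω_ring = 0, ω_sun = 1
14(1−ω_arm) = −64(0−ω_arm)  ⇒  78·ω_arm = 14  ⇒  ω_arm = 7/39
sun–planet mesh: 14·(1−7/39) = −25·(ω_p−ω_arm)  ⇒  ω_p−ω_arm = -448/975
ω_p = 7/39 − 448/975 = -7/25
scale: ω_p = -7/25 × 2178 rpm = -609.8400 rpm

-609.8400 rpm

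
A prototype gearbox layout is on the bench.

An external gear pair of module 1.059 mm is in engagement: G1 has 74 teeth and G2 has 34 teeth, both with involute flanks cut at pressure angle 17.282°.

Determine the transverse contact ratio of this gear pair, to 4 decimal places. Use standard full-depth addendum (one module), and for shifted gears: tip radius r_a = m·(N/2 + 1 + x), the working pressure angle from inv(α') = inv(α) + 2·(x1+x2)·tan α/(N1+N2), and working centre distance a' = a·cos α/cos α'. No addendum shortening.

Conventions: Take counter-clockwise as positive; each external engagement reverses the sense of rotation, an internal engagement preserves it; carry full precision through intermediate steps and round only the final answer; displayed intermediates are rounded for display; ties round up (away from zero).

class = single-mesh tooth geometry [involute pair 74T × 34T, m = 1.059]
base radii: r_b1 = 37.414051, r_b2 = 17.190240
tip radii: r_a1 = 40.242000, r_a2 = 19.062000
no profile shift: α' = α, a' = a
action lengths: √(r_a1²−r_b1²) = 14.819154, √(r_a2²−r_b2²) = 8.237445
base pitch p_b = π·m·cos α = 3.176749
CR = (14.819154 + 8.237445 − 57.186000·sin 17.28200°)/3.176749 = 1.910152
contact ratio ≈ 1.9102

1.9102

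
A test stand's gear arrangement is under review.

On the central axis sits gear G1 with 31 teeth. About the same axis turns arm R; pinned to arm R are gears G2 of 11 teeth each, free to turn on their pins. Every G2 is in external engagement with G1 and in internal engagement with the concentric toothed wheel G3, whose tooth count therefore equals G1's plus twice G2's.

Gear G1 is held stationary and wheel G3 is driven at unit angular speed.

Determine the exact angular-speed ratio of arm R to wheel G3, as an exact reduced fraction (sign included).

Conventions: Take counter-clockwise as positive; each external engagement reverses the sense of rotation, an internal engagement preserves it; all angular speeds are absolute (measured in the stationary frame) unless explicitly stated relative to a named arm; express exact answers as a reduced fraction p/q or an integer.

53/84

recognized (axles ride arm R): planetary set, 31/11/53 teeth
ring teeth: 31 + 2·11 = 53
31(ω_sun−ω_arm) = −53(ω_ring−ω_arm),  ω_sun = 0, ω_ring = 1
31(0−ω_arm) = −53(1−ω_arm)  ⇒  84·ω_arm = 53  ⇒  ω_arm = 53/84
ω_out/ω_in = 53/84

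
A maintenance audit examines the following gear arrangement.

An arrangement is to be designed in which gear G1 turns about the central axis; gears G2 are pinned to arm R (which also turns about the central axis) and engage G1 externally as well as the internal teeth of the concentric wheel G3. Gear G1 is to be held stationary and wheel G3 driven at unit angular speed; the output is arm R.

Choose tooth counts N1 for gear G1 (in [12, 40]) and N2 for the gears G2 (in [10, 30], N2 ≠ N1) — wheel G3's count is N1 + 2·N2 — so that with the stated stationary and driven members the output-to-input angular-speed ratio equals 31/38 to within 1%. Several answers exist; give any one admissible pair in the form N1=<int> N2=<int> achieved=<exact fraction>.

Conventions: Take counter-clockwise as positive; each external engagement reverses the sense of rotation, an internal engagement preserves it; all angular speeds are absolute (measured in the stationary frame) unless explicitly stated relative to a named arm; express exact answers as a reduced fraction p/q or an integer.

class = planetary set [ratio 31/38 wanted; Willis about the carrier]
Willis with ω_sun = 0: ω_arm/ω_ring = N3/(N1+N3); set equal to 31/38  ⇒  N3/N1 = (31/38)/(1 − 31/38) = 31/7
N3 = N1 + 2·N2  ⇒  N2/N1 = (N3/N1 − 1)/2 = (31/7 − 1)/2 = 12/7
smallest multiple with N1 ≥ 12 and N2 ≥ 10: k = 2  ⇒  N1 = 2·7 = 14, N2 = 2·12 = 24 (N1 ≤ 40, N2 ≤ 30, N2 ≠ N1 ✓), N3 = 14 + 2·24 = 62
check: N3/(N1+N3) with N1 = 14, N3 = 62 gives 31/38; |achieved − target| = 0 ≤ 31/3800 ✓

N1=14 N2=24 achieved=31/38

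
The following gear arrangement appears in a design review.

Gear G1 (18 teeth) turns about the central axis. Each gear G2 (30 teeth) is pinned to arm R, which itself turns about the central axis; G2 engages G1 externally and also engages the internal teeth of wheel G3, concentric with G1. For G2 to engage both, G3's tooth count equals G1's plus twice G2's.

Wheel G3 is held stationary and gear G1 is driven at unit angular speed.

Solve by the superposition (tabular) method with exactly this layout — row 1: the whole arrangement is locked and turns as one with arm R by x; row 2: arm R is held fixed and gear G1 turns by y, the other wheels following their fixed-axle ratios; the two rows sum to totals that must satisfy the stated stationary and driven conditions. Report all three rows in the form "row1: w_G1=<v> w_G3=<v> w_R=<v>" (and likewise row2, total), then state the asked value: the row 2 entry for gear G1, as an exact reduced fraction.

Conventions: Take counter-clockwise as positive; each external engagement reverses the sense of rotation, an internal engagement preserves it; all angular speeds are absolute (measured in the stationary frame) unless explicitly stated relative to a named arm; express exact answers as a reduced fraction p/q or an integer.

row1: w_G1=3/16 w_G3=3/16 w_R=3/16
row2: w_G1=13/16 w_G3=-3/16 w_R=0
total: w_G1=1 w_G3=0 w_R=3/16
asked value: 13/16

planetary set (18T centre, 30T on arm, 78T internal) — Willis relation
row 1: whole set turns with the arm by x
row 2 — arm fixed, fixed-axis ratios: sun y, ring −(18/78)·y, arm 0
boundary: total ω_ring = x − (18/78)·y = 0 and total ω_sun = x + y = 1  ⇒  y = 13/16, x = 3/16
row 2 ring = −(18/78)·13/16 = -3/16
totals (row 1 + row 2): sun 3/16 + 13/16 = 1, ring 3/16 + (-3/16) = 0, arm 3/16 + 0 = 3/16
asked cell (row2, sun) = 13/16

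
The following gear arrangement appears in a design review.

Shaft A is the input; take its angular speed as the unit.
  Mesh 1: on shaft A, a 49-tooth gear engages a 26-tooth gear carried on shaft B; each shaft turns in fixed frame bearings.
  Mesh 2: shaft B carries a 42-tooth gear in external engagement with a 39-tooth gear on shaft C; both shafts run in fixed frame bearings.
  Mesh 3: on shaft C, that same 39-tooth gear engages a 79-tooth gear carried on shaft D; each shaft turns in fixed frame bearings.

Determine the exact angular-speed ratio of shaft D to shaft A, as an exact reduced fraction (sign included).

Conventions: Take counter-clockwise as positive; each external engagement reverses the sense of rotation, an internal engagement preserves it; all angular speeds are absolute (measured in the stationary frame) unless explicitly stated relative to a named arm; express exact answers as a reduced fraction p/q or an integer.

class = fixed-axis compound train [3 meshes; 3 ratios multiply, 3 sense flips]
mesh 1 [49T→26T]: running ratio 49/26, sense −
mesh 2 [42T→39T]: running ratio 343/169, sense +
mesh 3 [39T→79T]: running ratio 1029/1027, sense −
ω_out/ω_in = -1029/1027

-1029/1027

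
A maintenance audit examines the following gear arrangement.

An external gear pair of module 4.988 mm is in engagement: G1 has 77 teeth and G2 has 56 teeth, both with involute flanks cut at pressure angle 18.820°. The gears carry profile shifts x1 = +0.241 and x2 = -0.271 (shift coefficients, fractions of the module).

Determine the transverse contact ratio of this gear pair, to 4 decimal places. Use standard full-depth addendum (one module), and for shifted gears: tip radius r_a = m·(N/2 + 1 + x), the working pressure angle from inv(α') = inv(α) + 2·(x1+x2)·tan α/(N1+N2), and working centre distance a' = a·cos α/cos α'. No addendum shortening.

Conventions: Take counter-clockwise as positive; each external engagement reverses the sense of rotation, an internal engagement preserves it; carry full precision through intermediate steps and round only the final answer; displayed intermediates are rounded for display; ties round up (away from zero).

1.8775

recognized (one external pair, fixed centres): single-mesh tooth geometry, m = 4.988, N1 = 77, N2 = 56
base radii: r_b1 = 181.771017, r_b2 = 132.197103
tip radii: r_a1 = 198.228108, r_a2 = 143.300252
inv(α') = inv(18.820°) + 2·(+0.241-0.271)·tan α/(77+56) = 0.01219262  ⇒  α' = 18.74383°
a' = a·cos α / cos α' = 331.7020·cos 18.820°/cos 18.74383° = 331.552068
action lengths: √(r_a1²−r_b1²) = 79.080214, √(r_a2²−r_b2²) = 55.307216
base pitch p_b = π·m·cos α = 14.832480
CR = (79.080214 + 55.307216 − 331.552068·sin 18.74383°)/14.832480 = 1.877456
contact ratio ≈ 1.8775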